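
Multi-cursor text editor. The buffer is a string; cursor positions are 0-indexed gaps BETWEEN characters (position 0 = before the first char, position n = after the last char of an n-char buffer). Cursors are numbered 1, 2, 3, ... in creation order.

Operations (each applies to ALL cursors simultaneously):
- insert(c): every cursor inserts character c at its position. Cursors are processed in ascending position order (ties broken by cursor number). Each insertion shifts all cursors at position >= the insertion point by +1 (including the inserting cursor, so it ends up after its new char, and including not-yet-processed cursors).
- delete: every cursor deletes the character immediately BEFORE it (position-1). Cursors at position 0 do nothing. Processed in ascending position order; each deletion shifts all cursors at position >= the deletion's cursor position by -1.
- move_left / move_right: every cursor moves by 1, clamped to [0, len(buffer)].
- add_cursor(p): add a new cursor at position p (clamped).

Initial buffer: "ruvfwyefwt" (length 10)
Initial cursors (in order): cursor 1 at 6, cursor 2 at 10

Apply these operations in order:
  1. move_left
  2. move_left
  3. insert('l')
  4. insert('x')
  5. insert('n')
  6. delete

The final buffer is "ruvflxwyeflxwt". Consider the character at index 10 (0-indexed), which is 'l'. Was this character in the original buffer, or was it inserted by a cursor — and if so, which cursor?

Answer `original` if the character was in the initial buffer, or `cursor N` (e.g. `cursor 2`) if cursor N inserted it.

After op 1 (move_left): buffer="ruvfwyefwt" (len 10), cursors c1@5 c2@9, authorship ..........
After op 2 (move_left): buffer="ruvfwyefwt" (len 10), cursors c1@4 c2@8, authorship ..........
After op 3 (insert('l')): buffer="ruvflwyeflwt" (len 12), cursors c1@5 c2@10, authorship ....1....2..
After op 4 (insert('x')): buffer="ruvflxwyeflxwt" (len 14), cursors c1@6 c2@12, authorship ....11....22..
After op 5 (insert('n')): buffer="ruvflxnwyeflxnwt" (len 16), cursors c1@7 c2@14, authorship ....111....222..
After op 6 (delete): buffer="ruvflxwyeflxwt" (len 14), cursors c1@6 c2@12, authorship ....11....22..
Authorship (.=original, N=cursor N): . . . . 1 1 . . . . 2 2 . .
Index 10: author = 2

Answer: cursor 2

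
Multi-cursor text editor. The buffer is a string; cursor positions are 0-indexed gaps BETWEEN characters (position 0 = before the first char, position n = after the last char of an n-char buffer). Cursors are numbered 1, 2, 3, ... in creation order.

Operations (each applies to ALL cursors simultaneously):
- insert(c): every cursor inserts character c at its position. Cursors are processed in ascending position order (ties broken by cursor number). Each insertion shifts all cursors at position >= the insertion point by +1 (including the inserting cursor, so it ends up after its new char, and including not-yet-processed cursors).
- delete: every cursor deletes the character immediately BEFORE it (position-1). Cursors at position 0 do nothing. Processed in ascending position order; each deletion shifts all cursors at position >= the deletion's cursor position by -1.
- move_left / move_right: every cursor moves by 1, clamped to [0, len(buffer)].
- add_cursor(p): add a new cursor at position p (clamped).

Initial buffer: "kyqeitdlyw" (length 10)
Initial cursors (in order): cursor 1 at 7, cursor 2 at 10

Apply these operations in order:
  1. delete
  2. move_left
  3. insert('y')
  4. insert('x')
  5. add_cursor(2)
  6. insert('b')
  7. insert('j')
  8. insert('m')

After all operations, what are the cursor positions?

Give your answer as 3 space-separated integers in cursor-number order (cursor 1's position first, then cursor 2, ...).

Answer: 13 20 5

Derivation:
After op 1 (delete): buffer="kyqeitly" (len 8), cursors c1@6 c2@8, authorship ........
After op 2 (move_left): buffer="kyqeitly" (len 8), cursors c1@5 c2@7, authorship ........
After op 3 (insert('y')): buffer="kyqeiytlyy" (len 10), cursors c1@6 c2@9, authorship .....1..2.
After op 4 (insert('x')): buffer="kyqeiyxtlyxy" (len 12), cursors c1@7 c2@11, authorship .....11..22.
After op 5 (add_cursor(2)): buffer="kyqeiyxtlyxy" (len 12), cursors c3@2 c1@7 c2@11, authorship .....11..22.
After op 6 (insert('b')): buffer="kybqeiyxbtlyxby" (len 15), cursors c3@3 c1@9 c2@14, authorship ..3...111..222.
After op 7 (insert('j')): buffer="kybjqeiyxbjtlyxbjy" (len 18), cursors c3@4 c1@11 c2@17, authorship ..33...1111..2222.
After op 8 (insert('m')): buffer="kybjmqeiyxbjmtlyxbjmy" (len 21), cursors c3@5 c1@13 c2@20, authorship ..333...11111..22222.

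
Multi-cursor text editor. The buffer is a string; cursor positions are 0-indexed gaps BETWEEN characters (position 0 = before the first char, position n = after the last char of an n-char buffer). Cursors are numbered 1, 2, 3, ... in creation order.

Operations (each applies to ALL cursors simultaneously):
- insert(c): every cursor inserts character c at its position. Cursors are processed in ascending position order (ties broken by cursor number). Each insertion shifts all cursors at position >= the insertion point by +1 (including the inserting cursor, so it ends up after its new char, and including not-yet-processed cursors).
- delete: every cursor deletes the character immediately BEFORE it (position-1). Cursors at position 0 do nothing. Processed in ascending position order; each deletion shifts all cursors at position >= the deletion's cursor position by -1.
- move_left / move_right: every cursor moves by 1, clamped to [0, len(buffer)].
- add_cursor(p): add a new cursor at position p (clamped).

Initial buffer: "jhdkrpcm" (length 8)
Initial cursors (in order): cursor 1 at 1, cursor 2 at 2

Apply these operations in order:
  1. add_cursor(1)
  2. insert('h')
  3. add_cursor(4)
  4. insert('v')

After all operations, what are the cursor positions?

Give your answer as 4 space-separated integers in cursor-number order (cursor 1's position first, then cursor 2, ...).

Answer: 5 9 5 7

Derivation:
After op 1 (add_cursor(1)): buffer="jhdkrpcm" (len 8), cursors c1@1 c3@1 c2@2, authorship ........
After op 2 (insert('h')): buffer="jhhhhdkrpcm" (len 11), cursors c1@3 c3@3 c2@5, authorship .13.2......
After op 3 (add_cursor(4)): buffer="jhhhhdkrpcm" (len 11), cursors c1@3 c3@3 c4@4 c2@5, authorship .13.2......
After op 4 (insert('v')): buffer="jhhvvhvhvdkrpcm" (len 15), cursors c1@5 c3@5 c4@7 c2@9, authorship .1313.422......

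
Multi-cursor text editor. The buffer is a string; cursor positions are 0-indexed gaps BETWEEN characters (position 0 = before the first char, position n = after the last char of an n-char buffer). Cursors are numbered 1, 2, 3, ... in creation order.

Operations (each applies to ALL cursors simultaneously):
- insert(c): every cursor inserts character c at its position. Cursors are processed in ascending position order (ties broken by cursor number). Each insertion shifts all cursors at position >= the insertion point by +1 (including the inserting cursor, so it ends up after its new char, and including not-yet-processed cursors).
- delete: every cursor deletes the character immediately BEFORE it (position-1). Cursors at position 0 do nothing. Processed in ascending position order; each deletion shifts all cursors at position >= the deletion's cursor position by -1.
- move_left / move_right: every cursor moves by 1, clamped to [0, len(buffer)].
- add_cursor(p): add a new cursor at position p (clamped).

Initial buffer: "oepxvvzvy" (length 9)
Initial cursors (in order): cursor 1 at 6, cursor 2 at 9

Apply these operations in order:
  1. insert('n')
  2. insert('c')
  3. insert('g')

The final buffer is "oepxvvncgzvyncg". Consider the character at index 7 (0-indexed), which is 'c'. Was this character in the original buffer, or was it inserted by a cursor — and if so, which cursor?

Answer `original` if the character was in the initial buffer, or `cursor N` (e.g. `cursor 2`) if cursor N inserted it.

Answer: cursor 1

Derivation:
After op 1 (insert('n')): buffer="oepxvvnzvyn" (len 11), cursors c1@7 c2@11, authorship ......1...2
After op 2 (insert('c')): buffer="oepxvvnczvync" (len 13), cursors c1@8 c2@13, authorship ......11...22
After op 3 (insert('g')): buffer="oepxvvncgzvyncg" (len 15), cursors c1@9 c2@15, authorship ......111...222
Authorship (.=original, N=cursor N): . . . . . . 1 1 1 . . . 2 2 2
Index 7: author = 1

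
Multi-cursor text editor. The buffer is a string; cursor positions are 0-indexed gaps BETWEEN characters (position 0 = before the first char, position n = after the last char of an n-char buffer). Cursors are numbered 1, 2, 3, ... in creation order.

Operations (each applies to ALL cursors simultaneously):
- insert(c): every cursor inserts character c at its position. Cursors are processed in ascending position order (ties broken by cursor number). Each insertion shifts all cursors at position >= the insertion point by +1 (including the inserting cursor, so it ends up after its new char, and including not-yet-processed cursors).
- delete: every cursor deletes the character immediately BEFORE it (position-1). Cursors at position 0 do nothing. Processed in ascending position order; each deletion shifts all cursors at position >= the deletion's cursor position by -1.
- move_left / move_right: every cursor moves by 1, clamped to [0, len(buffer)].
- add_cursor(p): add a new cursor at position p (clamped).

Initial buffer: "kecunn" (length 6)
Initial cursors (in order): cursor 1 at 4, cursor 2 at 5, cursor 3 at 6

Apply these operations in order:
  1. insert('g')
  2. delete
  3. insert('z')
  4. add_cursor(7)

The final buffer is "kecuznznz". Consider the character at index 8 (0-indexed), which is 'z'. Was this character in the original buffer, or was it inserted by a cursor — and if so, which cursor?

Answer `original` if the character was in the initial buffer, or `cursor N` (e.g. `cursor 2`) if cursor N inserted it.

Answer: cursor 3

Derivation:
After op 1 (insert('g')): buffer="kecugngng" (len 9), cursors c1@5 c2@7 c3@9, authorship ....1.2.3
After op 2 (delete): buffer="kecunn" (len 6), cursors c1@4 c2@5 c3@6, authorship ......
After op 3 (insert('z')): buffer="kecuznznz" (len 9), cursors c1@5 c2@7 c3@9, authorship ....1.2.3
After op 4 (add_cursor(7)): buffer="kecuznznz" (len 9), cursors c1@5 c2@7 c4@7 c3@9, authorship ....1.2.3
Authorship (.=original, N=cursor N): . . . . 1 . 2 . 3
Index 8: author = 3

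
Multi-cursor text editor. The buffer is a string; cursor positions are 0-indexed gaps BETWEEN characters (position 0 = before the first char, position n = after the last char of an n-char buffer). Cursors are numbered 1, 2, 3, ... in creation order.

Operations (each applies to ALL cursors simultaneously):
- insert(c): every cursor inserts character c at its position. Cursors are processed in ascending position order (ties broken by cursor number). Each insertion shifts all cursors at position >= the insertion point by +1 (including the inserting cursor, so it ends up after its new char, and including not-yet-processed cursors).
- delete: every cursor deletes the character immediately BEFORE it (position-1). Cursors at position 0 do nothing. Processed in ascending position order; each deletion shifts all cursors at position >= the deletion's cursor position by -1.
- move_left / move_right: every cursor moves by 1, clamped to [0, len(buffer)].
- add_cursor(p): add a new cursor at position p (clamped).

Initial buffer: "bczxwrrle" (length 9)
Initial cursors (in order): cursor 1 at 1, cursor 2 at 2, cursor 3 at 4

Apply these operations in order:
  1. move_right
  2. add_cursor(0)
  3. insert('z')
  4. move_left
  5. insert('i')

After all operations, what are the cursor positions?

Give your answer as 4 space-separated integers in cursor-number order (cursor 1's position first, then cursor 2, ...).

Answer: 5 8 12 1

Derivation:
After op 1 (move_right): buffer="bczxwrrle" (len 9), cursors c1@2 c2@3 c3@5, authorship .........
After op 2 (add_cursor(0)): buffer="bczxwrrle" (len 9), cursors c4@0 c1@2 c2@3 c3@5, authorship .........
After op 3 (insert('z')): buffer="zbczzzxwzrrle" (len 13), cursors c4@1 c1@4 c2@6 c3@9, authorship 4..1.2..3....
After op 4 (move_left): buffer="zbczzzxwzrrle" (len 13), cursors c4@0 c1@3 c2@5 c3@8, authorship 4..1.2..3....
After op 5 (insert('i')): buffer="izbcizzizxwizrrle" (len 17), cursors c4@1 c1@5 c2@8 c3@12, authorship 44..11.22..33....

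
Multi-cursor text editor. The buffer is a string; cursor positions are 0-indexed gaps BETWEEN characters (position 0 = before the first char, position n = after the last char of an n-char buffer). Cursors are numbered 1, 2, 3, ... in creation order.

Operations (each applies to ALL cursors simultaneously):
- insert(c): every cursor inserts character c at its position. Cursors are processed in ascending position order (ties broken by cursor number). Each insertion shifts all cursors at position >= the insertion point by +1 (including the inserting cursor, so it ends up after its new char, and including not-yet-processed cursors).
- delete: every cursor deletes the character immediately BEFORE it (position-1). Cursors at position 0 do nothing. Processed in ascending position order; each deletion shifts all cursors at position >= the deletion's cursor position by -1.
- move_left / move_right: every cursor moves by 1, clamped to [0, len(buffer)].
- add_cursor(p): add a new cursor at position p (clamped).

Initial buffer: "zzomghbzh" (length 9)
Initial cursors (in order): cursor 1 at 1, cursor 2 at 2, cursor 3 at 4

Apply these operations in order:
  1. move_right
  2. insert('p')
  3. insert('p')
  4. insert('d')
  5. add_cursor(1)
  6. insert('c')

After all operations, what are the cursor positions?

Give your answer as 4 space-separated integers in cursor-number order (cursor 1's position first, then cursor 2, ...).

Answer: 7 12 18 2

Derivation:
After op 1 (move_right): buffer="zzomghbzh" (len 9), cursors c1@2 c2@3 c3@5, authorship .........
After op 2 (insert('p')): buffer="zzpopmgphbzh" (len 12), cursors c1@3 c2@5 c3@8, authorship ..1.2..3....
After op 3 (insert('p')): buffer="zzppoppmgpphbzh" (len 15), cursors c1@4 c2@7 c3@11, authorship ..11.22..33....
After op 4 (insert('d')): buffer="zzppdoppdmgppdhbzh" (len 18), cursors c1@5 c2@9 c3@14, authorship ..111.222..333....
After op 5 (add_cursor(1)): buffer="zzppdoppdmgppdhbzh" (len 18), cursors c4@1 c1@5 c2@9 c3@14, authorship ..111.222..333....
After op 6 (insert('c')): buffer="zczppdcoppdcmgppdchbzh" (len 22), cursors c4@2 c1@7 c2@12 c3@18, authorship .4.1111.2222..3333....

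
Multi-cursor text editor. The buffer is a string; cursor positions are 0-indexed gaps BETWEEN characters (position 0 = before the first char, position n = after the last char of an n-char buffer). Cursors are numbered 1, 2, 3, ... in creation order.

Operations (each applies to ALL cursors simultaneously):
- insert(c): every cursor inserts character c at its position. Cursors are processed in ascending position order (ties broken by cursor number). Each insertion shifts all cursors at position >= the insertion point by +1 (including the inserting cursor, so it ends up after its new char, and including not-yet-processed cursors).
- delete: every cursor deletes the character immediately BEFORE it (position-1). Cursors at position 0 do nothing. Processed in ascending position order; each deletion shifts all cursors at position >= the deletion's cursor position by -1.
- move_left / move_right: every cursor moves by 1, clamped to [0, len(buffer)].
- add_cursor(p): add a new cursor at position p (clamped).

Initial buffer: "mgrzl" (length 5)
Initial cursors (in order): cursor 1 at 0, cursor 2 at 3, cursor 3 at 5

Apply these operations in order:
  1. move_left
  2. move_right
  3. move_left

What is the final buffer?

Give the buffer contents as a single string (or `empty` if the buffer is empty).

After op 1 (move_left): buffer="mgrzl" (len 5), cursors c1@0 c2@2 c3@4, authorship .....
After op 2 (move_right): buffer="mgrzl" (len 5), cursors c1@1 c2@3 c3@5, authorship .....
After op 3 (move_left): buffer="mgrzl" (len 5), cursors c1@0 c2@2 c3@4, authorship .....

Answer: mgrzl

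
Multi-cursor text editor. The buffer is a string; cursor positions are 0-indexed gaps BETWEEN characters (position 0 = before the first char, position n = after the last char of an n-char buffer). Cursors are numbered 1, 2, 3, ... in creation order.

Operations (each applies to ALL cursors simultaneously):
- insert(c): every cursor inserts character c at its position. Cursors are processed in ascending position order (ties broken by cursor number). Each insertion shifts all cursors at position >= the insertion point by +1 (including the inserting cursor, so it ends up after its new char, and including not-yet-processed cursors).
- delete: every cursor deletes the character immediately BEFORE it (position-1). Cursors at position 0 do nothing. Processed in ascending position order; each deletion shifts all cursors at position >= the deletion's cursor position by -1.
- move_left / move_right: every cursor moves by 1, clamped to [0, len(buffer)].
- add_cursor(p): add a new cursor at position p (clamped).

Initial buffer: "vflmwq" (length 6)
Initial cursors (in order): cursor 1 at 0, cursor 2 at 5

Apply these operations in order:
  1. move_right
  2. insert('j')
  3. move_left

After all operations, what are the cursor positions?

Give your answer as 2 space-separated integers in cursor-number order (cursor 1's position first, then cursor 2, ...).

Answer: 1 7

Derivation:
After op 1 (move_right): buffer="vflmwq" (len 6), cursors c1@1 c2@6, authorship ......
After op 2 (insert('j')): buffer="vjflmwqj" (len 8), cursors c1@2 c2@8, authorship .1.....2
After op 3 (move_left): buffer="vjflmwqj" (len 8), cursors c1@1 c2@7, authorship .1.....2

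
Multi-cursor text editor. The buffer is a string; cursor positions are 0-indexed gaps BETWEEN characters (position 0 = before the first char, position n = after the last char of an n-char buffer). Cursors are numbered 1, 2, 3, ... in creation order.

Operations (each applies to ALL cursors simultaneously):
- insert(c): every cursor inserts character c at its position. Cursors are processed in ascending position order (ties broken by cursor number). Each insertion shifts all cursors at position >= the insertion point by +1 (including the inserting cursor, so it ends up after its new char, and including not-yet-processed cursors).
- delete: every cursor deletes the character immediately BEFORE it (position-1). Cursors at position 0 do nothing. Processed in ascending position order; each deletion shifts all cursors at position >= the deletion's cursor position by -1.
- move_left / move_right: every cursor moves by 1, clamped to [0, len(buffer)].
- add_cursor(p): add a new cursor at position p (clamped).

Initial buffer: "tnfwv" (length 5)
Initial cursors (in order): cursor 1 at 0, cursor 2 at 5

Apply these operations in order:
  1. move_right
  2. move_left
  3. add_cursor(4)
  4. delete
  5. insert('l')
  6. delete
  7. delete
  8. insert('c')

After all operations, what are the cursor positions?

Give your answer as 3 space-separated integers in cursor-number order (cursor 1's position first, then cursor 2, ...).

Answer: 3 3 3

Derivation:
After op 1 (move_right): buffer="tnfwv" (len 5), cursors c1@1 c2@5, authorship .....
After op 2 (move_left): buffer="tnfwv" (len 5), cursors c1@0 c2@4, authorship .....
After op 3 (add_cursor(4)): buffer="tnfwv" (len 5), cursors c1@0 c2@4 c3@4, authorship .....
After op 4 (delete): buffer="tnv" (len 3), cursors c1@0 c2@2 c3@2, authorship ...
After op 5 (insert('l')): buffer="ltnllv" (len 6), cursors c1@1 c2@5 c3@5, authorship 1..23.
After op 6 (delete): buffer="tnv" (len 3), cursors c1@0 c2@2 c3@2, authorship ...
After op 7 (delete): buffer="v" (len 1), cursors c1@0 c2@0 c3@0, authorship .
After op 8 (insert('c')): buffer="cccv" (len 4), cursors c1@3 c2@3 c3@3, authorship 123.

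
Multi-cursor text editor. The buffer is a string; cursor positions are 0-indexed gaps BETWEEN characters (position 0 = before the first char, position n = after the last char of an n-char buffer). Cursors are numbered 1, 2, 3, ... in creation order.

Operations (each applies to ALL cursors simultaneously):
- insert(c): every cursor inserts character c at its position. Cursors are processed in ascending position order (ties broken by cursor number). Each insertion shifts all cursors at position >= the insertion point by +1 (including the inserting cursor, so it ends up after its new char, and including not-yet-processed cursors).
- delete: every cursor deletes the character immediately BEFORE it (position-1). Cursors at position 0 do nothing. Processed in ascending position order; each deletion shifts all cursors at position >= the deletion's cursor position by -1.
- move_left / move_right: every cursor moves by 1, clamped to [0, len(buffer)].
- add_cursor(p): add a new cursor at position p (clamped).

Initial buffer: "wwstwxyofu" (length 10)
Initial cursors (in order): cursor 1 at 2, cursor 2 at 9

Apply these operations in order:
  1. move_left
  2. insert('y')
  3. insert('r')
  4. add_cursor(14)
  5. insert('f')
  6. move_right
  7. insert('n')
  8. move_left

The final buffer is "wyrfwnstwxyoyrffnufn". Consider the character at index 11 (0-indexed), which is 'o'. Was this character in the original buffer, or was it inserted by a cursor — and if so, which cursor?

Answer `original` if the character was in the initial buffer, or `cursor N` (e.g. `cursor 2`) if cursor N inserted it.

Answer: original

Derivation:
After op 1 (move_left): buffer="wwstwxyofu" (len 10), cursors c1@1 c2@8, authorship ..........
After op 2 (insert('y')): buffer="wywstwxyoyfu" (len 12), cursors c1@2 c2@10, authorship .1.......2..
After op 3 (insert('r')): buffer="wyrwstwxyoyrfu" (len 14), cursors c1@3 c2@12, authorship .11.......22..
After op 4 (add_cursor(14)): buffer="wyrwstwxyoyrfu" (len 14), cursors c1@3 c2@12 c3@14, authorship .11.......22..
After op 5 (insert('f')): buffer="wyrfwstwxyoyrffuf" (len 17), cursors c1@4 c2@14 c3@17, authorship .111.......222..3
After op 6 (move_right): buffer="wyrfwstwxyoyrffuf" (len 17), cursors c1@5 c2@15 c3@17, authorship .111.......222..3
After op 7 (insert('n')): buffer="wyrfwnstwxyoyrffnufn" (len 20), cursors c1@6 c2@17 c3@20, authorship .111.1......222.2.33
After op 8 (move_left): buffer="wyrfwnstwxyoyrffnufn" (len 20), cursors c1@5 c2@16 c3@19, authorship .111.1......222.2.33
Authorship (.=original, N=cursor N): . 1 1 1 . 1 . . . . . . 2 2 2 . 2 . 3 3
Index 11: author = original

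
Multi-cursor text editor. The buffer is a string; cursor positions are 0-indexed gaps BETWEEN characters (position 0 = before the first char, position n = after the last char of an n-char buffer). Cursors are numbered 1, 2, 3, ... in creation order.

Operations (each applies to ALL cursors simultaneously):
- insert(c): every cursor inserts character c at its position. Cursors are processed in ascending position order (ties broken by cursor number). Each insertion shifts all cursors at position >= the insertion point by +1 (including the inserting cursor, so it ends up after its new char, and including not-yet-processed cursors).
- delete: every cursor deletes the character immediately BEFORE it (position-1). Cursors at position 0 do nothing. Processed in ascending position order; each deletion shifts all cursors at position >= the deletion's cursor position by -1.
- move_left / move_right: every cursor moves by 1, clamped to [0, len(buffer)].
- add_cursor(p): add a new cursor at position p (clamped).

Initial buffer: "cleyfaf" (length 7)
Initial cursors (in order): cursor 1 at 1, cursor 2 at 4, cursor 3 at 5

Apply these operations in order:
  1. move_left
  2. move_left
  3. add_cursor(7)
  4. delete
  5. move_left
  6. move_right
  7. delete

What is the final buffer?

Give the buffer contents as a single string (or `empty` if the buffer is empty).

Answer: yf

Derivation:
After op 1 (move_left): buffer="cleyfaf" (len 7), cursors c1@0 c2@3 c3@4, authorship .......
After op 2 (move_left): buffer="cleyfaf" (len 7), cursors c1@0 c2@2 c3@3, authorship .......
After op 3 (add_cursor(7)): buffer="cleyfaf" (len 7), cursors c1@0 c2@2 c3@3 c4@7, authorship .......
After op 4 (delete): buffer="cyfa" (len 4), cursors c1@0 c2@1 c3@1 c4@4, authorship ....
After op 5 (move_left): buffer="cyfa" (len 4), cursors c1@0 c2@0 c3@0 c4@3, authorship ....
After op 6 (move_right): buffer="cyfa" (len 4), cursors c1@1 c2@1 c3@1 c4@4, authorship ....
After op 7 (delete): buffer="yf" (len 2), cursors c1@0 c2@0 c3@0 c4@2, authorship ..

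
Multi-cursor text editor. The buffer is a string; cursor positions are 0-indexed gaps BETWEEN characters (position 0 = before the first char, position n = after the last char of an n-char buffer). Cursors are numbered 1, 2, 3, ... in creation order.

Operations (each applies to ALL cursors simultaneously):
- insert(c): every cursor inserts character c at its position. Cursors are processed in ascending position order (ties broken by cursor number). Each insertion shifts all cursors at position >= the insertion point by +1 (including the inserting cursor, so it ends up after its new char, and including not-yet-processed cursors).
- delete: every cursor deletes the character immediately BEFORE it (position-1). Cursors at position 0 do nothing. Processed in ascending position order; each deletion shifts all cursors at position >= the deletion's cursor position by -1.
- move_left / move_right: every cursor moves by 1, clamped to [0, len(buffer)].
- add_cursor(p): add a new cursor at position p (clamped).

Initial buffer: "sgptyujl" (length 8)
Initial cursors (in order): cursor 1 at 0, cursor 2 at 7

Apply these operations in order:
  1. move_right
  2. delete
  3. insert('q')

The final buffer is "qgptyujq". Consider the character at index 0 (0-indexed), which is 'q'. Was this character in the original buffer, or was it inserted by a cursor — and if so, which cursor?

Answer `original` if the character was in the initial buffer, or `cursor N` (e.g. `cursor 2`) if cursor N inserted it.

After op 1 (move_right): buffer="sgptyujl" (len 8), cursors c1@1 c2@8, authorship ........
After op 2 (delete): buffer="gptyuj" (len 6), cursors c1@0 c2@6, authorship ......
After op 3 (insert('q')): buffer="qgptyujq" (len 8), cursors c1@1 c2@8, authorship 1......2
Authorship (.=original, N=cursor N): 1 . . . . . . 2
Index 0: author = 1

Answer: cursor 1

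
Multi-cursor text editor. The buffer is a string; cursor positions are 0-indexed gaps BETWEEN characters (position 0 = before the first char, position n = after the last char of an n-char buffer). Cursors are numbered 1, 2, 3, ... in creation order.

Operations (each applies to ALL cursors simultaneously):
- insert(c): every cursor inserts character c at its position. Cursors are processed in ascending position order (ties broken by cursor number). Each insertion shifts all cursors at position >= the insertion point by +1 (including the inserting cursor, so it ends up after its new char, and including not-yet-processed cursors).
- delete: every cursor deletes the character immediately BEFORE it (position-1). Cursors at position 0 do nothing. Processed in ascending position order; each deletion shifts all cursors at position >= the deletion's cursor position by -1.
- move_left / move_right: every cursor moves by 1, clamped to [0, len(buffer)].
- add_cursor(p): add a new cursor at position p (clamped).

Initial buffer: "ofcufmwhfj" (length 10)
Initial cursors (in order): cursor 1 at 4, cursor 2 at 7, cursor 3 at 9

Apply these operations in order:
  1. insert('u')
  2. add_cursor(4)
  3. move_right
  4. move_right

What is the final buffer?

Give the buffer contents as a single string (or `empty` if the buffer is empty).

After op 1 (insert('u')): buffer="ofcuufmwuhfuj" (len 13), cursors c1@5 c2@9 c3@12, authorship ....1...2..3.
After op 2 (add_cursor(4)): buffer="ofcuufmwuhfuj" (len 13), cursors c4@4 c1@5 c2@9 c3@12, authorship ....1...2..3.
After op 3 (move_right): buffer="ofcuufmwuhfuj" (len 13), cursors c4@5 c1@6 c2@10 c3@13, authorship ....1...2..3.
After op 4 (move_right): buffer="ofcuufmwuhfuj" (len 13), cursors c4@6 c1@7 c2@11 c3@13, authorship ....1...2..3.

Answer: ofcuufmwuhfuj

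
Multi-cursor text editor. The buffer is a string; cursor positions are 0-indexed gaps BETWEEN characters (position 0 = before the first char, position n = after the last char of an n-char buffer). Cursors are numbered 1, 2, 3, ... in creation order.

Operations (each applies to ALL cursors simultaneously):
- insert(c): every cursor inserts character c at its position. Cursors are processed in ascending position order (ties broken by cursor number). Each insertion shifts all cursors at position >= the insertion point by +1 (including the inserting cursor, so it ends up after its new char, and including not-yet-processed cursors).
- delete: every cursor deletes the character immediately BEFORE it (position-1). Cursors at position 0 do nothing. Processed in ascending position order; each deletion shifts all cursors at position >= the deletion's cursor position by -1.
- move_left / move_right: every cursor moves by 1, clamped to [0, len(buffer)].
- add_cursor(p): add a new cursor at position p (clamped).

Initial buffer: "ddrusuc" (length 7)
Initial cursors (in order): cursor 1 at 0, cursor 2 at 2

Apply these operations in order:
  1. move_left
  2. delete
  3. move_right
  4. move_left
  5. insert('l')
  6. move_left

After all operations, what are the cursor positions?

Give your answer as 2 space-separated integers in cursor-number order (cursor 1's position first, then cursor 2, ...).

Answer: 1 1

Derivation:
After op 1 (move_left): buffer="ddrusuc" (len 7), cursors c1@0 c2@1, authorship .......
After op 2 (delete): buffer="drusuc" (len 6), cursors c1@0 c2@0, authorship ......
After op 3 (move_right): buffer="drusuc" (len 6), cursors c1@1 c2@1, authorship ......
After op 4 (move_left): buffer="drusuc" (len 6), cursors c1@0 c2@0, authorship ......
After op 5 (insert('l')): buffer="lldrusuc" (len 8), cursors c1@2 c2@2, authorship 12......
After op 6 (move_left): buffer="lldrusuc" (len 8), cursors c1@1 c2@1, authorship 12......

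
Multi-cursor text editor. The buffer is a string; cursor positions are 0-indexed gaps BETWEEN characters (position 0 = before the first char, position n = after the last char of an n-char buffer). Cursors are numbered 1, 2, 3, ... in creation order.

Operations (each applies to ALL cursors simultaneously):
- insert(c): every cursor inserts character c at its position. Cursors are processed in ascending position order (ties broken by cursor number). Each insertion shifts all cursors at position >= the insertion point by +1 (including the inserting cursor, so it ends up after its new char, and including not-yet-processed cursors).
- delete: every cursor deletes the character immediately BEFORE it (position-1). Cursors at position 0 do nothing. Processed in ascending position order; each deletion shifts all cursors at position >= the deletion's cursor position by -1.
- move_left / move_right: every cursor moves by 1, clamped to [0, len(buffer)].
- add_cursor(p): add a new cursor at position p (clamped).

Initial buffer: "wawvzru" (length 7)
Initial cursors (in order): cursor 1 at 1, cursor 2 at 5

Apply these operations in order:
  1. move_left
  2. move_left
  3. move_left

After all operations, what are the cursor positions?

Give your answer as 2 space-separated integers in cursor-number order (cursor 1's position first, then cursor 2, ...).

After op 1 (move_left): buffer="wawvzru" (len 7), cursors c1@0 c2@4, authorship .......
After op 2 (move_left): buffer="wawvzru" (len 7), cursors c1@0 c2@3, authorship .......
After op 3 (move_left): buffer="wawvzru" (len 7), cursors c1@0 c2@2, authorship .......

Answer: 0 2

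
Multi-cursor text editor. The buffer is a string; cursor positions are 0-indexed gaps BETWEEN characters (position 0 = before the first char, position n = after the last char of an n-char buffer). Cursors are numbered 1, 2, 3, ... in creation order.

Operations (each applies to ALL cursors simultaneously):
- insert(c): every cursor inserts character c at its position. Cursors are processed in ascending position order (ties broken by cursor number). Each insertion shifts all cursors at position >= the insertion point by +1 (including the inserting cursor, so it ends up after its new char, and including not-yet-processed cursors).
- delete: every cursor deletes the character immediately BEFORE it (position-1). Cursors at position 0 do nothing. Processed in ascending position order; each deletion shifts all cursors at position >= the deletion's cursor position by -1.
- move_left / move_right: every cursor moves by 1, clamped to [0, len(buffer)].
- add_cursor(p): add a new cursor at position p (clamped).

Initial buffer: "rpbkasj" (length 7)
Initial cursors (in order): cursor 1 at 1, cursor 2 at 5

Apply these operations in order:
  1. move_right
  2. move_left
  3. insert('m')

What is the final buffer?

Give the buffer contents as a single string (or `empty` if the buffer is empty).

After op 1 (move_right): buffer="rpbkasj" (len 7), cursors c1@2 c2@6, authorship .......
After op 2 (move_left): buffer="rpbkasj" (len 7), cursors c1@1 c2@5, authorship .......
After op 3 (insert('m')): buffer="rmpbkamsj" (len 9), cursors c1@2 c2@7, authorship .1....2..

Answer: rmpbkamsj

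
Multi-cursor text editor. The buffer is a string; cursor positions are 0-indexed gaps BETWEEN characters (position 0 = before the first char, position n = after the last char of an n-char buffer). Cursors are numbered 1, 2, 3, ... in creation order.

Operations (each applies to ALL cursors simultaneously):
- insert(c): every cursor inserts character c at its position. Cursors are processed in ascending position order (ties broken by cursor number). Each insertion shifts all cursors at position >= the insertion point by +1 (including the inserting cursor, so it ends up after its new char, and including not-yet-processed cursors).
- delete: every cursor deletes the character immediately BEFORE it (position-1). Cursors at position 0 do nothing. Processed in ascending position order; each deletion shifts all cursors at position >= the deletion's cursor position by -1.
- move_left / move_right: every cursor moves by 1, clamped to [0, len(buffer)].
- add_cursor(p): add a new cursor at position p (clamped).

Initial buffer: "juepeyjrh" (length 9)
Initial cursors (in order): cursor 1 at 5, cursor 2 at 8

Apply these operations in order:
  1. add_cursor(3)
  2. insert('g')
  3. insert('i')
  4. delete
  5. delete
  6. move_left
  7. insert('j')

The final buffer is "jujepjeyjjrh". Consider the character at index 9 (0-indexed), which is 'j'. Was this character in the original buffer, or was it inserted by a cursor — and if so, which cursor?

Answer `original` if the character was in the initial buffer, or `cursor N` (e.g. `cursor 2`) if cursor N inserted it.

Answer: cursor 2

Derivation:
After op 1 (add_cursor(3)): buffer="juepeyjrh" (len 9), cursors c3@3 c1@5 c2@8, authorship .........
After op 2 (insert('g')): buffer="juegpegyjrgh" (len 12), cursors c3@4 c1@7 c2@11, authorship ...3..1...2.
After op 3 (insert('i')): buffer="juegipegiyjrgih" (len 15), cursors c3@5 c1@9 c2@14, authorship ...33..11...22.
After op 4 (delete): buffer="juegpegyjrgh" (len 12), cursors c3@4 c1@7 c2@11, authorship ...3..1...2.
After op 5 (delete): buffer="juepeyjrh" (len 9), cursors c3@3 c1@5 c2@8, authorship .........
After op 6 (move_left): buffer="juepeyjrh" (len 9), cursors c3@2 c1@4 c2@7, authorship .........
After op 7 (insert('j')): buffer="jujepjeyjjrh" (len 12), cursors c3@3 c1@6 c2@10, authorship ..3..1...2..
Authorship (.=original, N=cursor N): . . 3 . . 1 . . . 2 . .
Index 9: author = 2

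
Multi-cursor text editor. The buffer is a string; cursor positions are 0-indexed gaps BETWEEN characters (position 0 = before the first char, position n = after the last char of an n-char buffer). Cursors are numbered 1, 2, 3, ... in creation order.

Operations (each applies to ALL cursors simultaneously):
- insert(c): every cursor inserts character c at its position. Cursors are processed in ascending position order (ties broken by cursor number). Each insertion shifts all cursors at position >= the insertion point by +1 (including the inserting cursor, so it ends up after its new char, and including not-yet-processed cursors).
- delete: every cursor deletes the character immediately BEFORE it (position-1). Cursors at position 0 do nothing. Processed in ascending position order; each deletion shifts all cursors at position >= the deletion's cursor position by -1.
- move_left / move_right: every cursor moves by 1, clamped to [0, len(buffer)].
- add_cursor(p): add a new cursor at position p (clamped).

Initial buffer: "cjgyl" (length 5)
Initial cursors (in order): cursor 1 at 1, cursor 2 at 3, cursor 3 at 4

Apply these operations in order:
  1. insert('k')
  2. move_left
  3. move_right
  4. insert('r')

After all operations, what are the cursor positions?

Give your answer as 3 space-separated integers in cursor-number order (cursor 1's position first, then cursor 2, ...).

After op 1 (insert('k')): buffer="ckjgkykl" (len 8), cursors c1@2 c2@5 c3@7, authorship .1..2.3.
After op 2 (move_left): buffer="ckjgkykl" (len 8), cursors c1@1 c2@4 c3@6, authorship .1..2.3.
After op 3 (move_right): buffer="ckjgkykl" (len 8), cursors c1@2 c2@5 c3@7, authorship .1..2.3.
After op 4 (insert('r')): buffer="ckrjgkrykrl" (len 11), cursors c1@3 c2@7 c3@10, authorship .11..22.33.

Answer: 3 7 10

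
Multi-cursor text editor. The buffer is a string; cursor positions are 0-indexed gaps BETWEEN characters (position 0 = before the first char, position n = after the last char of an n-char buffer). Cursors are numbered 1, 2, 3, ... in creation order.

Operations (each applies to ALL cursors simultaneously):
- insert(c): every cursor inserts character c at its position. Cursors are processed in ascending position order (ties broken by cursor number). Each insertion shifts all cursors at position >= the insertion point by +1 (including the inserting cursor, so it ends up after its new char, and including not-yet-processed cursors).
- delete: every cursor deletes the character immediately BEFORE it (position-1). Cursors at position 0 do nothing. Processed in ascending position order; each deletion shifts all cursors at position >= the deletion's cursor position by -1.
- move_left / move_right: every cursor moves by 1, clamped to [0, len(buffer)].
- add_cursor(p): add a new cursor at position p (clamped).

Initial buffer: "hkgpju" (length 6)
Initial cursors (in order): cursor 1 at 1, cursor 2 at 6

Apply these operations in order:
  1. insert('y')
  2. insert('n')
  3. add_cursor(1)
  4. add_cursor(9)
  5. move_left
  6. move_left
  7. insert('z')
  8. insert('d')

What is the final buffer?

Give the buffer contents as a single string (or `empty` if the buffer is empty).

Answer: zdhzdynkgpjzduzdyn

Derivation:
After op 1 (insert('y')): buffer="hykgpjuy" (len 8), cursors c1@2 c2@8, authorship .1.....2
After op 2 (insert('n')): buffer="hynkgpjuyn" (len 10), cursors c1@3 c2@10, authorship .11.....22
After op 3 (add_cursor(1)): buffer="hynkgpjuyn" (len 10), cursors c3@1 c1@3 c2@10, authorship .11.....22
After op 4 (add_cursor(9)): buffer="hynkgpjuyn" (len 10), cursors c3@1 c1@3 c4@9 c2@10, authorship .11.....22
After op 5 (move_left): buffer="hynkgpjuyn" (len 10), cursors c3@0 c1@2 c4@8 c2@9, authorship .11.....22
After op 6 (move_left): buffer="hynkgpjuyn" (len 10), cursors c3@0 c1@1 c4@7 c2@8, authorship .11.....22
After op 7 (insert('z')): buffer="zhzynkgpjzuzyn" (len 14), cursors c3@1 c1@3 c4@10 c2@12, authorship 3.111....4.222
After op 8 (insert('d')): buffer="zdhzdynkgpjzduzdyn" (len 18), cursors c3@2 c1@5 c4@13 c2@16, authorship 33.1111....44.2222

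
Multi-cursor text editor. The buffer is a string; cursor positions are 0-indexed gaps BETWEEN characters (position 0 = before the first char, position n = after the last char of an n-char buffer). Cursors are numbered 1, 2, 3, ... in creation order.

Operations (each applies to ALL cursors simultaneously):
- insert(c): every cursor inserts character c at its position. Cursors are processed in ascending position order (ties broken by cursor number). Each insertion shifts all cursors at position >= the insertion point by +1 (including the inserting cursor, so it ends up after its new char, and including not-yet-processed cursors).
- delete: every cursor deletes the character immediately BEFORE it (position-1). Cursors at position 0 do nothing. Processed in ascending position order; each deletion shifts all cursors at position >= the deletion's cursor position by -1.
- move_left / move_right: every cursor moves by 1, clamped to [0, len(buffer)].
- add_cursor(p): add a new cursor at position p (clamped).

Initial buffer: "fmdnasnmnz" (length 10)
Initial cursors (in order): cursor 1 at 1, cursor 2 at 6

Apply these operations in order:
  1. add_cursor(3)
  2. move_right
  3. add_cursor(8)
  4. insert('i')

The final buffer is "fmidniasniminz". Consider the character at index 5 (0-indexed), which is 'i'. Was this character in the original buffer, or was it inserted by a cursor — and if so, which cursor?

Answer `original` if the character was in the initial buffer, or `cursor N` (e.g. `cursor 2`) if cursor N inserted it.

After op 1 (add_cursor(3)): buffer="fmdnasnmnz" (len 10), cursors c1@1 c3@3 c2@6, authorship ..........
After op 2 (move_right): buffer="fmdnasnmnz" (len 10), cursors c1@2 c3@4 c2@7, authorship ..........
After op 3 (add_cursor(8)): buffer="fmdnasnmnz" (len 10), cursors c1@2 c3@4 c2@7 c4@8, authorship ..........
After op 4 (insert('i')): buffer="fmidniasniminz" (len 14), cursors c1@3 c3@6 c2@10 c4@12, authorship ..1..3...2.4..
Authorship (.=original, N=cursor N): . . 1 . . 3 . . . 2 . 4 . .
Index 5: author = 3

Answer: cursor 3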